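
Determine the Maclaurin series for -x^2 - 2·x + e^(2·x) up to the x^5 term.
4·x^5/15 + 2·x^4/3 + 4·x^3/3 + x^2 + 1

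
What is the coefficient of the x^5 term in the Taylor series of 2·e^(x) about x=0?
Expand to order 5: 2·e^(x) = x^5/60 + x^4/12 + x^3/3 + x^2 + 2·x + 2 + O(x^6).
The coefficient of x^5 is 1/60.

Final answer: 1/60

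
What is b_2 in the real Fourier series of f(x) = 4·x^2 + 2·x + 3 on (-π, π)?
b_2 = (1/π) ∫_{-π}^{π} f(x)·sin(2x) dx.
Evaluate the integral (use parity and integration by parts as needed): b_2 = -2.

Final answer: -2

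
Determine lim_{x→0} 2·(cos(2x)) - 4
Direct substitution at x = 0 gives -2.

Final answer: -2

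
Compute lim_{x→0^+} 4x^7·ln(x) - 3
The product is a 0·∞ indeterminate form at x → 0⁺.
Rewrite the product as 4·ln(x) / x^(-7) and apply L'Hôpital, or use the standard hierarchy x^(-7) ≫ |ln x| as x → 0⁺.
The indeterminate product → 0, so the limit = -3.

Final answer: -3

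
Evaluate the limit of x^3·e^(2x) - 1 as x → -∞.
The product is a 0·∞ indeterminate form at x → -∞.
Rewrite the product as x^3 / e^(-2x) (an ∞/∞ form) and apply L'Hôpital, or use the standard hierarchy e^(2|x|) ≫ |x^3| as x → -∞.
The indeterminate product → 0, so the limit = -1.

Final answer: -1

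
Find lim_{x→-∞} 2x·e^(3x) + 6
The product is a 0·∞ indeterminate form at x → -∞.
Rewrite the product as 2x / e^(-3x) (an ∞/∞ form) and apply L'Hôpital, or use the standard hierarchy e^(3|x|) ≫ |x| as x → -∞.
The indeterminate product → 0, so the limit = 6.

Final answer: 6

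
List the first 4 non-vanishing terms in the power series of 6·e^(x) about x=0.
x^3 + 3·x^2 + 6·x + 6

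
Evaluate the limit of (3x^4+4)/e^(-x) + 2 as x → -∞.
The quotient is an ∞/∞ indeterminate form as x → -∞.
Compare growth rates of the dominant terms (exponentials ≫ polynomials ≫ logarithms), or apply L'Hôpital's rule; the quotient → 0.
Adding the constant: 0 + 2 = 2. Limit = 2.

Final answer: 2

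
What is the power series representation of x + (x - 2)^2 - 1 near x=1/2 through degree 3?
7/4 - 2·(x - 1/2) + (x - 1/2)^2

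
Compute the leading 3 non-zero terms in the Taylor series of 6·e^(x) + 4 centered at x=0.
3·x^2 + 6·x + 10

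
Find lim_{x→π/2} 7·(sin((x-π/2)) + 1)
Direct substitution at x = π/2 gives 7.

Final answer: 7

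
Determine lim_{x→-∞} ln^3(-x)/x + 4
The quotient is an ∞/∞ indeterminate form as x → -∞.
Compare growth rates of the dominant terms (exponentials ≫ polynomials ≫ logarithms), or apply L'Hôpital's rule; the quotient → 0.
Adding the constant: 0 + 4 = 4. Limit = 4.

Final answer: 4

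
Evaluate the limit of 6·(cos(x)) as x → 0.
Direct substitution at x = 0 gives 6.

Final answer: 6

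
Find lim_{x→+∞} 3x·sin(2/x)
As x → +∞: let u = 2/x → 0⁺; then 3·x·sin(2/x) = 3·2·sin(u)/u → 3·2·1 = 6.
Limit = 6.

Final answer: 6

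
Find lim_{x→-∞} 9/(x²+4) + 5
Evaluate the dominant behaviour as x → -∞; each term tends to a finite value or vanishes.
Limit = 5.

Final answer: 5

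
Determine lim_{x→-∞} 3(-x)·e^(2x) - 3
The product is a 0·∞ indeterminate form at x → -∞.
Rewrite the product as 3(-x) / e^(-2x) (an ∞/∞ form) and apply L'Hôpital, or use the standard hierarchy e^(2|x|) ≫ |(-x)| as x → -∞.
The indeterminate product → 0, so the limit = -3.

Final answer: -3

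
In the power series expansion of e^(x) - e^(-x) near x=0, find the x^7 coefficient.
Expand to order 7: e^(x) - e^(-x) = x^7/2520 + x^5/60 + x^3/3 + 2·x + O(x^8).
The coefficient of x^7 is 1/2520.

Final answer: 1/2520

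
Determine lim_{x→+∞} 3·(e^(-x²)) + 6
Evaluate the dominant behaviour as x → +∞; each term tends to a finite value or vanishes.
Limit = 6.

Final answer: 6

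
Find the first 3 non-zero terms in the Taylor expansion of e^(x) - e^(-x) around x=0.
x^5/60 + x^3/3 + 2·x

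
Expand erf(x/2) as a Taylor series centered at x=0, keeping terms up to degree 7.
-x^7/(2688·√(π)) + x^5/(160·√(π)) - x^3/(12·√(π)) + x/√(π)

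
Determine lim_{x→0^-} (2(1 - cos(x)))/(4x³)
Both numerator and denominator → 0 as x → 0^-; this is a 0/0 indeterminate form.
Expand each to leading order near x = 0: numerator ~ x^2, denominator ~ 4·x^3.
The limit of the ratio is -∞.

Final answer: -∞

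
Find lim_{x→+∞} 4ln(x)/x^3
This is an ∞/∞ indeterminate form as x → +∞.
The polynomial denominator x^3 dominates the logarithmic numerator (any positive power of x ≫ ln(x) as x → ∞), so the quotient → 0.
Limit = 0.

Final answer: 0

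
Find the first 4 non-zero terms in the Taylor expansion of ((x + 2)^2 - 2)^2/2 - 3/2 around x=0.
4·x^3 + 10·x^2 + 8·x + 1/2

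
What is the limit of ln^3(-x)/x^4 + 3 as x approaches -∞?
The quotient is an ∞/∞ indeterminate form as x → -∞.
Compare growth rates of the dominant terms (exponentials ≫ polynomials ≫ logarithms), or apply L'Hôpital's rule; the quotient → 0.
Adding the constant: 0 + 3 = 3. Limit = 3.

Final answer: 3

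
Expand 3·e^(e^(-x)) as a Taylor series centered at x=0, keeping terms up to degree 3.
-5·e·x^3/2 + 3·e·x^2 - 3·e·x + 3·e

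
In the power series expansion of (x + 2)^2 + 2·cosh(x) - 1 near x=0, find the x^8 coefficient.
Expand to order 8: (x + 2)^2 + 2·cosh(x) - 1 = x^8/20160 + x^6/360 + x^4/12 + 2·x^2 + 4·x + 5 + O(x^9).
The coefficient of x^8 is 1/20160.

Final answer: 1/20160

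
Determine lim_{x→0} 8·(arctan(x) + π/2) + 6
Direct substitution at x = 0 gives 6 + 4·π.

Final answer: 6 + 4·π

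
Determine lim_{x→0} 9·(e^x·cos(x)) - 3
Direct substitution at x = 0 gives 6.

Final answer: 6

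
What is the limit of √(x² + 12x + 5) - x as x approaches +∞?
This is an ∞ − ∞ indeterminate form.
Multiply and divide by the conjugate √(x²+12x + 5) + x; the x² terms cancel, leaving (12x + 5)/(√(x²+12x + 5)+x) → 12/2 = 6.
Limit = 6.

Final answer: 6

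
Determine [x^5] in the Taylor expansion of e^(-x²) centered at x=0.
Expand to order 5: e^(-x²) = x^4/2 - x^2 + 1 + O(x^6).
The coefficient of x^5 is 0.

Final answer: 0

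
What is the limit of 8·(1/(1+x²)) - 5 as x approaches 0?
Direct substitution at x = 0 gives 3.

Final answer: 3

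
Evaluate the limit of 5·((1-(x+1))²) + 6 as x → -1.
Direct substitution at x = -1 gives 11.

Final answer: 11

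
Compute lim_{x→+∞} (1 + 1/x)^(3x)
As x → +∞: write (1 + 1/x)^(3x) = ((1 + 1/x)^x)^3 → (e^1)^3 = e^3.
Limit = e^(3).

Final answer: e^(3)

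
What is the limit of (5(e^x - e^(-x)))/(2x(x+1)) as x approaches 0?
Both numerator and denominator → 0 as x → 0; this is a 0/0 indeterminate form.
Expand each to leading order near x = 0: numerator ~ 10·x, denominator ~ 2·x.
The limit of the ratio is 5.

Final answer: 5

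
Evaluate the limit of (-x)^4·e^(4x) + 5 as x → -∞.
The product is a 0·∞ indeterminate form at x → -∞.
Rewrite the product as (-x)^4 / e^(-4x) (an ∞/∞ form) and apply L'Hôpital, or use the standard hierarchy e^(4|x|) ≫ |(-x)^4| as x → -∞.
The indeterminate product → 0, so the limit = 5.

Final answer: 5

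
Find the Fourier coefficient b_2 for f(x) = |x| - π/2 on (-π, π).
b_2 = (1/π) ∫_{-π}^{π} f(x)·sin(2x) dx.
Evaluate the integral (use parity and integration by parts as needed): b_2 = 0.

Final answer: 0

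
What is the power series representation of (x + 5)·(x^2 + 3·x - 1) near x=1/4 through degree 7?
-63/64 + 291·(x - 1/4)/16 + 35·(x - 1/4)^2/4 + (x - 1/4)^3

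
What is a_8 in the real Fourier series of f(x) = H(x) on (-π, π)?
a_8 = (1/π) ∫_{-π}^{π} f(x)·cos(8x) dx.
Evaluate the integral (use parity and integration by parts as needed): a_8 = 0.

Final answer: 0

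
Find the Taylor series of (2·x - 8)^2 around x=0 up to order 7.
4·x^2 - 32·x + 64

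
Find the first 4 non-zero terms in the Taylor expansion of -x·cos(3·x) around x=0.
81·x^7/80 - 27·x^5/8 + 9·x^3/2 - x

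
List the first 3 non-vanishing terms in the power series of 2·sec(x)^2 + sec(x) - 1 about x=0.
37·x^4/24 + 5·x^2/2 + 2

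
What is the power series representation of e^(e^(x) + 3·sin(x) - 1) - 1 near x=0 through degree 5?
176·x^5/15 + 27·x^4/2 + 37·x^3/3 + 17·x^2/2 + 4·x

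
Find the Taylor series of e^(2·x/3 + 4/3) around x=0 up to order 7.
8·x^7·e^(4/3)/688905 + 4·x^6·e^(4/3)/32805 + 4·x^5·e^(4/3)/3645 + 2·x^4·e^(4/3)/243 + 4·x^3·e^(4/3)/81 + 2·x^2·e^(4/3)/9 + 2·x·e^(4/3)/3 + e^(4/3)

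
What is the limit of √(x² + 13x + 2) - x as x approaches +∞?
As x → +∞: multiply by the conjugate to get (13x+2)/(√(x²+13x+2)+x); the denominator ~ 2x, so the limit is 13/2.
Limit = 13/2.

Final answer: 13/2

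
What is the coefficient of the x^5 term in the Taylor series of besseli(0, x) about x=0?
Expand to order 5: besseli(0, x) = x^4/64 + x^2/4 + 1 + O(x^6).
The coefficient of x^5 is 0.

Final answer: 0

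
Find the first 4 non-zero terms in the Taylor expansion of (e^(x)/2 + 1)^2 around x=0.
x^3/2 + x^2 + 3·x/2 + 9/4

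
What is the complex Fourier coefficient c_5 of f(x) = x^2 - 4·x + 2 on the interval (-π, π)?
Compute the real Fourier coefficients first: a_5 = -4/25, b_5 = -8/5.
Then c_5 = (a_5 − i·b_5)/2 = -2/25 + 4·i/5.

Final answer: -2/25 + 4·i/5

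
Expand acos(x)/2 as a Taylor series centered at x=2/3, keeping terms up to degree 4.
acos(2/3)/2 - 3·√(5)·(x - 2/3)/10 - 9·√(5)·(x - 2/3)^2/50 - 153·√(5)·(x - 2/3)^3/500 - 567·√(5)·(x - 2/3)^4/1000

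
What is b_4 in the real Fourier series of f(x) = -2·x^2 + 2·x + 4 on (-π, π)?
b_4 = (1/π) ∫_{-π}^{π} f(x)·sin(4x) dx.
Evaluate the integral (use parity and integration by parts as needed): b_4 = -1.

Final answer: -1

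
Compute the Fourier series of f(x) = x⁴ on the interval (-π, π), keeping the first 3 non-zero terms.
(48 - 8·π^2)·cos(x) + (-3 + 2·π^2)·cos(2·x) + π^4/5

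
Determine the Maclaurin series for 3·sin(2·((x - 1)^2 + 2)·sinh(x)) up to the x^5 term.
-2209·x^5/20 + 214·x^4 - 99·x^3 - 12·x^2 + 18·x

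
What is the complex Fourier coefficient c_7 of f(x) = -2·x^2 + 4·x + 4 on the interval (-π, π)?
Compute the real Fourier coefficients first: a_7 = 8/49, b_7 = 8/7.
Then c_7 = (a_7 − i·b_7)/2 = 4/49 - 4·i/7.

Final answer: 4/49 - 4·i/7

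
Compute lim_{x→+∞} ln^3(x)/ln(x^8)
This is an ∞/∞ indeterminate form as x → +∞.
Write ln(x^8) = 8·ln(x), reducing the quotient to ln^2(x)/8 → ∞.
Limit = ∞.

Final answer: ∞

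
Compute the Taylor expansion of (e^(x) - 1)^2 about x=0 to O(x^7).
31·x^6/360 + x^5/4 + 7·x^4/12 + x^3 + x^2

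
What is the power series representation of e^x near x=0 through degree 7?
x^7/5040 + x^6/720 + x^5/120 + x^4/24 + x^3/6 + x^2/2 + x + 1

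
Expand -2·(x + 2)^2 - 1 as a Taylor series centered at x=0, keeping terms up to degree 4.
-2·x^2 - 8·x - 9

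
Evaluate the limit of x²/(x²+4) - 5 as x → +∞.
Evaluate the dominant behaviour as x → +∞; each term tends to a finite value or vanishes.
Limit = -4.

Final answer: -4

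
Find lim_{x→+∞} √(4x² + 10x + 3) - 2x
As x → +∞: multiply by the conjugate to get (10x+3)/(√(4x²+10x+3)+2x); the denominator ~ 4x, so the limit is 10/4 = 5/2.
Limit = 5/2.

Final answer: 5/2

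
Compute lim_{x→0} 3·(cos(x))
Direct substitution at x = 0 gives 3.

Final answer: 3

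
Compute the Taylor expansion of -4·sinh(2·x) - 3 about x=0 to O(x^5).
-16·x^3/3 - 8·x - 3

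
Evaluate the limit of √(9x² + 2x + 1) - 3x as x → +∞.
As x → +∞: multiply by the conjugate to get (2x+1)/(√(9x²+2x+1)+3x); the denominator ~ 6x, so the limit is 2/6 = 1/3.
Limit = 1/3.

Final answer: 1/3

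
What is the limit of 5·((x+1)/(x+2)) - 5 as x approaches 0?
Direct substitution at x = 0 gives -5/2.

Final answer: -5/2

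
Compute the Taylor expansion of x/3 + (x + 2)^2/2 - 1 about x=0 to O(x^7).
x^2/2 + 7·x/3 + 1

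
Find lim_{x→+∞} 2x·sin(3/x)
As x → +∞: let u = 3/x → 0⁺; then 2·x·sin(3/x) = 2·3·sin(u)/u → 2·3·1 = 6.
Limit = 6.

Final answer: 6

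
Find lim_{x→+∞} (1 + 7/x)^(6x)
As x → +∞: write (1 + 7/x)^(6x) = ((1 + 7/x)^x)^6 → (e^7)^6 = e^42.
Limit = e^(42).

Final answer: e^(42)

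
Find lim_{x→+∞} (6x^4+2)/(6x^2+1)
This is an ∞/∞ indeterminate form as x → +∞.
Divide numerator and denominator by x^4 and let the lower-order terms vanish; the numerator's degree 4 exceeds the denominator's degree 2, so the quotient diverges.
Limit = ∞.

Final answer: ∞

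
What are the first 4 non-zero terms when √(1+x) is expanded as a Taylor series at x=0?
x^3/16 - x^2/8 + x/2 + 1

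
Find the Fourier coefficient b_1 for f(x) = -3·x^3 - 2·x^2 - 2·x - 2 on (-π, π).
b_1 = (1/π) ∫_{-π}^{π} f(x)·sin(1x) dx.
Evaluate the integral (use parity and integration by parts as needed): b_1 = 32 - 6·π^2.

Final answer: 32 - 6·π^2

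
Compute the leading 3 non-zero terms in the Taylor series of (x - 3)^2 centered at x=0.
x^2 - 6·x + 9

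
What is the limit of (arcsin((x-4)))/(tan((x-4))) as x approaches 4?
Both numerator and denominator → 0 as x → 4; this is a 0/0 indeterminate form.
Expand each to leading order near x = 4: numerator ~ (x - 4), denominator ~ (x - 4).
The limit of the ratio is 1.

Final answer: 1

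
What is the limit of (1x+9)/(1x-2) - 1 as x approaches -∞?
Evaluate the dominant behaviour as x → -∞; each term tends to a finite value or vanishes.
Limit = 0.

Final answer: 0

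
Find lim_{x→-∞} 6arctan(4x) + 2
Evaluate the dominant behaviour as x → -∞; each term tends to a finite value or vanishes.
Limit = 2 - 3·π.

Final answer: 2 - 3·π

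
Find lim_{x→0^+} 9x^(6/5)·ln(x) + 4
The product is a 0·∞ indeterminate form at x → 0⁺.
Rewrite the product as 9·ln(x) / x^(-6/5) and apply L'Hôpital, or use the standard hierarchy x^(-6/5) ≫ |ln x| as x → 0⁺.
The indeterminate product → 0, so the limit = 4.

Final answer: 4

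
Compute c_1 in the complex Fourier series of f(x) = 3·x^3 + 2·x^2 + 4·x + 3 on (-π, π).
Compute the real Fourier coefficients first: a_1 = -8, b_1 = -28 + 6·π^2.
Then c_1 = (a_1 − i·b_1)/2 = -4 - 3·i·π^2 + 14·i.

Final answer: -4 - 3·i·π^2 + 14·i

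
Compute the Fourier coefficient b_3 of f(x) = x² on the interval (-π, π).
b_3 = (1/π) ∫_{-π}^{π} f(x)·sin(3x) dx.
Evaluate the integral (use parity and integration by parts as needed): b_3 = 0.

Final answer: 0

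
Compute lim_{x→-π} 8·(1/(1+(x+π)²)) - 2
Direct substitution at x = -π gives 6.

Final answer: 6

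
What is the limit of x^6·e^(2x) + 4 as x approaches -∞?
The product is a 0·∞ indeterminate form at x → -∞.
Rewrite the product as x^6 / e^(-2x) (an ∞/∞ form) and apply L'Hôpital, or use the standard hierarchy e^(2|x|) ≫ |x^6| as x → -∞.
The indeterminate product → 0, so the limit = 4.

Final answer: 4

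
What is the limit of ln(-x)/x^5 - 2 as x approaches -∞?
The quotient is an ∞/∞ indeterminate form as x → -∞.
Compare growth rates of the dominant terms (exponentials ≫ polynomials ≫ logarithms), or apply L'Hôpital's rule; the quotient → 0.
Adding the constant: 0 - 2 = -2. Limit = -2.

Final answer: -2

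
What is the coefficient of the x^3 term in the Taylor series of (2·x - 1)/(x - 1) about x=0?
Expand to order 3: (2·x - 1)/(x - 1) = -x^3 - x^2 - x + 1 + O(x^4).
The coefficient of x^3 is -1.

Final answer: -1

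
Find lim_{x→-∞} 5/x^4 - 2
Evaluate the dominant behaviour as x → -∞; each term tends to a finite value or vanishes.
Limit = -2.

Final answer: -2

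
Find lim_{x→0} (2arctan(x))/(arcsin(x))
Both numerator and denominator → 0 as x → 0; this is a 0/0 indeterminate form.
Expand each to leading order near x = 0: numerator ~ 2·x, denominator ~ x.
The limit of the ratio is 2.

Final answer: 2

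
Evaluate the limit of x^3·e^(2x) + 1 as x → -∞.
The product is a 0·∞ indeterminate form at x → -∞.
Rewrite the product as x^3 / e^(-2x) (an ∞/∞ form) and apply L'Hôpital, or use the standard hierarchy e^(2|x|) ≫ |x^3| as x → -∞.
The indeterminate product → 0, so the limit = 1.

Final answer: 1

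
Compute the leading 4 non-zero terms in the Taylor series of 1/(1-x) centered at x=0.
x^3 + x^2 + x + 1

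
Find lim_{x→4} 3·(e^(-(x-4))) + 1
Direct substitution at x = 4 gives 4.

Final answer: 4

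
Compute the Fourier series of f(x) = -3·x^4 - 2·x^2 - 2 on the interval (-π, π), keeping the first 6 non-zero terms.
(-136 + 24·π^2)·cos(x) + (7 - 6·π^2)·cos(2·x) + (-8/9 + 8·π^2/3)·cos(3·x) + (1/16 - 3·π^2/2)·cos(4·x) + (56/625 + 24·π^2/25)·cos(5·x) - 3·π^4/5 - 2·π^2/3 - 2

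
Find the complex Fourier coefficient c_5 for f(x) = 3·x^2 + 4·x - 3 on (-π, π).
Compute the real Fourier coefficients first: a_5 = -12/25, b_5 = 8/5.
Then c_5 = (a_5 − i·b_5)/2 = -6/25 - 4·i/5.

Final answer: -6/25 - 4·i/5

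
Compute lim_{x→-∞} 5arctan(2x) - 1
Evaluate the dominant behaviour as x → -∞; each term tends to a finite value or vanishes.
Limit = -5·π/2 - 1.

Final answer: -5·π/2 - 1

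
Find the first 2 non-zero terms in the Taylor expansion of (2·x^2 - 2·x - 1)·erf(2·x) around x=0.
-8·x^2/√(π) - 4·x/√(π)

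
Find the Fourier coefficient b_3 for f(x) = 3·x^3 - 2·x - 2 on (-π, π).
b_3 = (1/π) ∫_{-π}^{π} f(x)·sin(3x) dx.
Evaluate the integral (use parity and integration by parts as needed): b_3 = -8/3 + 2·π^2.

Final answer: -8/3 + 2·π^2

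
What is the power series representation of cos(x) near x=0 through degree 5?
x^4/24 - x^2/2 + 1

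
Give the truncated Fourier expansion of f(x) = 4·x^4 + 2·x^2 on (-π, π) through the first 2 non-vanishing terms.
(184 - 32·π^2)·cos(x) + 2·π^2/3 + 4·π^4/5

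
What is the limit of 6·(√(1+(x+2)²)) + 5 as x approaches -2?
Direct substitution at x = -2 gives 11.

Final answer: 11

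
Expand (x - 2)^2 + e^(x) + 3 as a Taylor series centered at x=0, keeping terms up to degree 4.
x^4/24 + x^3/6 + 3·x^2/2 - 3·x + 8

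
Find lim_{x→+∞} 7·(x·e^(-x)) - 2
Evaluate the dominant behaviour as x → +∞; each term tends to a finite value or vanishes.
Limit = -2.

Final answer: -2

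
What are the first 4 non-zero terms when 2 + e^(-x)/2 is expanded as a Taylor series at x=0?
-x^3/12 + x^2/4 - x/2 + 5/2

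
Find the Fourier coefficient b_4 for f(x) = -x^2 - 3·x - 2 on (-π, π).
b_4 = (1/π) ∫_{-π}^{π} f(x)·sin(4x) dx.
Evaluate the integral (use parity and integration by parts as needed): b_4 = 3/2.

Final answer: 3/2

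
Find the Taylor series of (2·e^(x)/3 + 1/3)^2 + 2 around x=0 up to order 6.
13·x^6/324 + 11·x^5/90 + 17·x^4/54 + 2·x^3/3 + 10·x^2/9 + 4·x/3 + 3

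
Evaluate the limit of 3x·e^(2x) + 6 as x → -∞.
The product is a 0·∞ indeterminate form at x → -∞.
Rewrite the product as 3x / e^(-2x) (an ∞/∞ form) and apply L'Hôpital, or use the standard hierarchy e^(2|x|) ≫ |x| as x → -∞.
The indeterminate product → 0, so the limit = 6.

Final answer: 6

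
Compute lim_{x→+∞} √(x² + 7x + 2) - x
This is an ∞ − ∞ indeterminate form.
Multiply and divide by the conjugate √(x²+7x + 2) + x; the x² terms cancel, leaving (7x + 2)/(√(x²+7x + 2)+x) → 7/2.
Limit = 7/2.

Final answer: 7/2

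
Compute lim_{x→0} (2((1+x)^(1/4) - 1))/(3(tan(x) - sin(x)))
Both numerator and denominator → 0 as x → 0; this is a 0/0 indeterminate form.
Expand each to leading order near x = 0: numerator ~ x/2, denominator ~ 3·x^3/2.
The limit of the ratio is ∞.

Final answer: ∞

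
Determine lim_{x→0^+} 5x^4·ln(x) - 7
The product is a 0·∞ indeterminate form at x → 0⁺.
Rewrite the product as 5·ln(x) / x^(-4) and apply L'Hôpital, or use the standard hierarchy x^(-4) ≫ |ln x| as x → 0⁺.
The indeterminate product → 0, so the limit = -7.

Final answer: -7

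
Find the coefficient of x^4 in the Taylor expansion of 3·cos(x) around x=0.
Expand to order 4: 3·cos(x) = x^4/8 - 3·x^2/2 + 3 + O(x^5).
The coefficient of x^4 is 1/8.

Final answer: 1/8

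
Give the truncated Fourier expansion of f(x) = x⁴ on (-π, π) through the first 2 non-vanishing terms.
(48 - 8·π^2)·cos(x) + π^4/5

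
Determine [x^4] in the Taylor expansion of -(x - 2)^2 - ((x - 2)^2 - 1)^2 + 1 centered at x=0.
Expand to order 4: -(x - 2)^2 - ((x - 2)^2 - 1)^2 + 1 = -x^4 + 8·x^3 - 23·x^2 + 28·x - 12 + O(x^5).
The coefficient of x^4 is -1.

Final answer: -1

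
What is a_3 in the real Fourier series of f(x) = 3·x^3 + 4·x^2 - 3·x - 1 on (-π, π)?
a_3 = (1/π) ∫_{-π}^{π} f(x)·cos(3x) dx.
Evaluate the integral (use parity and integration by parts as needed): a_3 = -16/9.

Final answer: -16/9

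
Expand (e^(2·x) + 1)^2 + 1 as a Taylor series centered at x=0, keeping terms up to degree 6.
88·x^6/15 + 136·x^5/15 + 12·x^4 + 40·x^3/3 + 12·x^2 + 8·x + 5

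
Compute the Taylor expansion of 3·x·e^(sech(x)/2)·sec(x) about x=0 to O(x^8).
169·x^7·e^(1/2)/1920 + 21·x^5·e^(1/2)/32 + 3·x^3·e^(1/2)/4 + 3·x·e^(1/2)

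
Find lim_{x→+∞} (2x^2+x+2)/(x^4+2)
This is an ∞/∞ indeterminate form as x → +∞.
Divide numerator and denominator by x^4 and let the lower-order terms vanish; the numerator's degree 2 is below the denominator's degree 4, so the quotient → 0.
Limit = 0.

Final answer: 0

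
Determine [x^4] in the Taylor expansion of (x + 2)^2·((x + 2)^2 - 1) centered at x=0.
Expand to order 4: (x + 2)^2·((x + 2)^2 - 1) = x^4 + 8·x^3 + 23·x^2 + 28·x + 12 + O(x^5).
The coefficient of x^4 is 1.

Final answer: 1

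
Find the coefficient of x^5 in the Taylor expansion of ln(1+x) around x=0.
Expand to order 5: ln(1+x) = x^5/5 - x^4/4 + x^3/3 - x^2/2 + x + O(x^6).
The coefficient of x^5 is 1/5.

Final answer: 1/5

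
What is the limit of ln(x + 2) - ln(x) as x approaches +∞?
This is an ∞ − ∞ indeterminate form.
Combine the logarithms: ln(x+2) − ln(x) = ln((x+2)/(x)) = ln(1 + 2/(x)) → ln(1) = 0.
Limit = 0.

Final answer: 0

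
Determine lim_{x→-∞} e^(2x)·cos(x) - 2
Evaluate the dominant behaviour as x → -∞; each term tends to a finite value or vanishes.
Limit = -2.

Final answer: -2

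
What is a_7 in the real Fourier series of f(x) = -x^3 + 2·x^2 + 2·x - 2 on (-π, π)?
a_7 = (1/π) ∫_{-π}^{π} f(x)·cos(7x) dx.
Evaluate the integral (use parity and integration by parts as needed): a_7 = -8/49.

Final answer: -8/49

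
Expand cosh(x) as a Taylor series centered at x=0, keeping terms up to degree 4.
x^4/24 + x^2/2 + 1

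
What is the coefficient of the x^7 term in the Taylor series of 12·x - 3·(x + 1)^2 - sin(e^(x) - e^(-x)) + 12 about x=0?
-19/360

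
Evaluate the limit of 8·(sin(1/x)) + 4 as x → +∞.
Evaluate the dominant behaviour as x → +∞; each term tends to a finite value or vanishes.
Limit = 4.

Final answer: 4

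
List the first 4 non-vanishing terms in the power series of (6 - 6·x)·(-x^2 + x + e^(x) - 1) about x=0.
-3·x^4/4 + 4·x^3 - 15·x^2 + 12·x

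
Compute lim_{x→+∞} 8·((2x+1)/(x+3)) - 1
Evaluate the dominant behaviour as x → +∞; each term tends to a finite value or vanishes.
Limit = 15.

Final answer: 15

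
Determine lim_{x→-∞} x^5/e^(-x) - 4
The quotient is an ∞/∞ indeterminate form as x → -∞.
Compare growth rates of the dominant terms (exponentials ≫ polynomials ≫ logarithms), or apply L'Hôpital's rule; the quotient → 0.
Adding the constant: 0 - 4 = -4. Limit = -4.

Final answer: -4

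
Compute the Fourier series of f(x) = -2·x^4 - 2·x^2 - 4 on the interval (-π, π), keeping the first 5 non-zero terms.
(-88 + 16·π^2)·cos(x) + (4 - 4·π^2)·cos(2·x) + (-8/27 + 16·π^2/9)·cos(3·x) + (-π^2 - 1/8)·cos(4·x) - 2·π^4/5 - 2·π^2/3 - 4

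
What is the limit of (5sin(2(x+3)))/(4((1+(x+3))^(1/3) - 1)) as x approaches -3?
Both numerator and denominator → 0 as x → -3; this is a 0/0 indeterminate form.
Expand each to leading order near x = -3: numerator ~ 10·(x + 3), denominator ~ 4·(x + 3)/3.
The limit of the ratio is 15/2.

Final answer: 15/2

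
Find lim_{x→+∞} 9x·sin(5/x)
As x → +∞: let u = 5/x → 0⁺; then 9·x·sin(5/x) = 9·5·sin(u)/u → 9·5·1 = 45.
Limit = 45.

Final answer: 45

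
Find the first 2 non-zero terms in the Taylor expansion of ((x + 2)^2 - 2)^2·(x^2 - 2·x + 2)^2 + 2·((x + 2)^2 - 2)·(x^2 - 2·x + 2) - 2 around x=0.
40·x + 22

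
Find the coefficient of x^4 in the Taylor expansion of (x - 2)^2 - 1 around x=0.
Expand to order 4: (x - 2)^2 - 1 = x^2 - 4·x + 3 + O(x^5).
The coefficient of x^4 is 0.

Final answer: 0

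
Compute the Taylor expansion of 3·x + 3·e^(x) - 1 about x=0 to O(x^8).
x^7/1680 + x^6/240 + x^5/40 + x^4/8 + x^3/2 + 3·x^2/2 + 6·x + 2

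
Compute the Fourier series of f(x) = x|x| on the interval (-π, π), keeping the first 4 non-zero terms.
(-8 + 2·π^2)·sin(x)/π - π·sin(2·x) + (-8 + 18·π^2)·sin(3·x)/(27·π) - π·sin(4·x)/2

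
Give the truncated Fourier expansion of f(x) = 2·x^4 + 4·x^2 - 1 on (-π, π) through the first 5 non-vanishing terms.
(80 - 16·π^2)·cos(x) + (-2 + 4·π^2)·cos(2·x) + (-16·π^2/9 - 16/27)·cos(3·x) + (5/8 + π^2)·cos(4·x) - 1 + 4·π^2/3 + 2·π^4/5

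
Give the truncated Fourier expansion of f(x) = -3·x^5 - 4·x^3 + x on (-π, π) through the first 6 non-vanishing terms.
(-670 - 6·π^4 + 112·π^2)·sin(x) + (-11·π^2 + 31/2 + 3·π^4)·sin(2·x) + (-2·π^4 - 14/27 + 16·π^2/9)·sin(3·x) + (-35/64 + π^2/8 + 3·π^4/2)·sin(4·x) + (-6·π^4/5 - 16·π^2/25 + 346/625)·sin(5·x) + (-25/54 + 7·π^2/9 + π^4)·sin(6·x)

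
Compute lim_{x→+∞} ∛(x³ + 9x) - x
This is an ∞ − ∞ indeterminate form.
Multiply by (A² + AB + B²)/(A² + AB + B²) where A = ∛(x³+9x), B = x to use A³ − B³ = (A−B)(A²+AB+B²); the x³ terms cancel, leaving (9x)/(A²+AB+B²) with denominator ~ 3x², so the limit is 0.
Limit = 0.

Final answer: 0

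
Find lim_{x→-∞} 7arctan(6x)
Evaluate the dominant behaviour as x → -∞; each term tends to a finite value or vanishes.
Limit = -7·π/2.

Final answer: -7·π/2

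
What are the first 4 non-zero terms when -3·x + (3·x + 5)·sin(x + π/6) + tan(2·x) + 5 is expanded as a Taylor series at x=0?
x^3·(23/12 - 5·√(3)/12) + x^2·(-5/4 + 3·√(3)/2) + x·(1/2 + 5·√(3)/2) + 15/2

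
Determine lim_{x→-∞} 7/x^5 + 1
Evaluate the dominant behaviour as x → -∞; each term tends to a finite value or vanishes.
Limit = 1.

Final answer: 1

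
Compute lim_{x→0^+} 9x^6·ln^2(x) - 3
The product is a 0·∞ indeterminate form at x → 0⁺.
Rewrite the product as 9·ln^2(x) / x^(-6) and apply L'Hôpital, or use the standard hierarchy x^(-6) ≫ |ln x|^2 as x → 0⁺.
The indeterminate product → 0, so the limit = -3.

Final answer: -3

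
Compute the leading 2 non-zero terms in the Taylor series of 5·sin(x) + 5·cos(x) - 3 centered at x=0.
5·x + 2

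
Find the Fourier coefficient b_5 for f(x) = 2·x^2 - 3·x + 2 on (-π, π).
b_5 = (1/π) ∫_{-π}^{π} f(x)·sin(5x) dx.
Evaluate the integral (use parity and integration by parts as needed): b_5 = -6/5.

Final answer: -6/5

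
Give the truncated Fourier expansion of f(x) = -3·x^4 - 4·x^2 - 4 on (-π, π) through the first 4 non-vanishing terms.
(-128 + 24·π^2)·cos(x) + (5 - 6·π^2)·cos(2·x) + 8·π^2·cos(3·x)/3 - 3·π^4/5 - 4·π^2/3 - 4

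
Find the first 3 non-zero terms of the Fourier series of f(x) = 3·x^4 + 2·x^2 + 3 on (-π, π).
(136 - 24·π^2)·cos(x) + (-7 + 6·π^2)·cos(2·x) + 3 + 2·π^2/3 + 3·π^4/5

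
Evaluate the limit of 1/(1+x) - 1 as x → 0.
Direct substitution at x = 0 gives 0.

Final answer: 0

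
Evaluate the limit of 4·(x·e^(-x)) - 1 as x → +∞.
Evaluate the dominant behaviour as x → +∞; each term tends to a finite value or vanishes.
Limit = -1.

Final answer: -1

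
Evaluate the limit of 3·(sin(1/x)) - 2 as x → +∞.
Evaluate the dominant behaviour as x → +∞; each term tends to a finite value or vanishes.
Limit = -2.

Final answer: -2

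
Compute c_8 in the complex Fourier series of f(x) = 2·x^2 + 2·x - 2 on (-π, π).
Compute the real Fourier coefficients first: a_8 = 1/8, b_8 = -1/2.
Then c_8 = (a_8 − i·b_8)/2 = 1/16 + i/4.

Final answer: 1/16 + i/4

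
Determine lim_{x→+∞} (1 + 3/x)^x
As x → +∞: this is the defining limit (1 + 3/x)^x → e^3.
Limit = e^(3).

Final answer: e^(3)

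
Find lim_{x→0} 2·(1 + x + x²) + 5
Direct substitution at x = 0 gives 7.

Final answer: 7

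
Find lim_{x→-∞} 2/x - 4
Evaluate the dominant behaviour as x → -∞; each term tends to a finite value or vanishes.
Limit = -4.

Final answer: -4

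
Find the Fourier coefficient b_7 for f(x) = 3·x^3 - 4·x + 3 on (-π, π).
b_7 = (1/π) ∫_{-π}^{π} f(x)·sin(7x) dx.
Evaluate the integral (use parity and integration by parts as needed): b_7 = -428/343 + 6·π^2/7.

Final answer: -428/343 + 6·π^2/7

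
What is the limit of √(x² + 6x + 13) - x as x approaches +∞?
This is an ∞ − ∞ indeterminate form.
Multiply and divide by the conjugate √(x²+6x + 13) + x; the x² terms cancel, leaving (6x + 13)/(√(x²+6x + 13)+x) → 6/2 = 3.
Limit = 3.

Final answer: 3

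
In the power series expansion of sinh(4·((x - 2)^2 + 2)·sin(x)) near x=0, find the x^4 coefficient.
Expand to order 4: sinh(4·((x - 2)^2 + 2)·sin(x)) = -13816·x^4/3 + 2304·x^3 - 16·x^2 + 24·x + O(x^5).
The coefficient of x^4 is -13816/3.

Final answer: -13816/3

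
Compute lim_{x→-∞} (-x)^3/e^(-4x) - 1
The quotient is an ∞/∞ indeterminate form as x → -∞.
Compare growth rates of the dominant terms (exponentials ≫ polynomials ≫ logarithms), or apply L'Hôpital's rule; the quotient → 0.
Adding the constant: 0 - 1 = -1. Limit = -1.

Final answer: -1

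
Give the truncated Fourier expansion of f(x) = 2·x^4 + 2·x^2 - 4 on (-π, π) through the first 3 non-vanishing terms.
(88 - 16·π^2)·cos(x) + (-4 + 4·π^2)·cos(2·x) - 4 + 2·π^2/3 + 2·π^4/5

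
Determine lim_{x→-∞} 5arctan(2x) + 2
Evaluate the dominant behaviour as x → -∞; each term tends to a finite value or vanishes.
Limit = 2 - 5·π/2.

Final answer: 2 - 5·π/2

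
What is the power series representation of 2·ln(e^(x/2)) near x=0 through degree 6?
x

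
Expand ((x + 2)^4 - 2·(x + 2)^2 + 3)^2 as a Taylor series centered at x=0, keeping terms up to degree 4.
890·x^4 + 1232·x^3 + 1060·x^2 + 528·x + 121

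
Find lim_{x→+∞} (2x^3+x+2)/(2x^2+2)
This is an ∞/∞ indeterminate form as x → +∞.
Divide numerator and denominator by x^3 and let the lower-order terms vanish; the numerator's degree 3 exceeds the denominator's degree 2, so the quotient diverges.
Limit = ∞.

Final answer: ∞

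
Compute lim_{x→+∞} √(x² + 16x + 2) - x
This is an ∞ − ∞ indeterminate form.
Multiply and divide by the conjugate √(x²+16x + 2) + x; the x² terms cancel, leaving (16x + 2)/(√(x²+16x + 2)+x) → 16/2 = 8.
Limit = 8.

Final answer: 8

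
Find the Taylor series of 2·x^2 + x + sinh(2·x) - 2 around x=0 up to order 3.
4·x^3/3 + 2·x^2 + 3·x - 2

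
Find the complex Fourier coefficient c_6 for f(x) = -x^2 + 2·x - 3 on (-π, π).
Compute the real Fourier coefficients first: a_6 = -1/9, b_6 = -2/3.
Then c_6 = (a_6 − i·b_6)/2 = -1/18 + i/3.

Final answer: -1/18 + i/3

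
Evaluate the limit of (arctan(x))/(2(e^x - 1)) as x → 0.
Both numerator and denominator → 0 as x → 0; this is a 0/0 indeterminate form.
Expand each to leading order near x = 0: numerator ~ x, denominator ~ 2·x.
The limit of the ratio is 1/2.

Final answer: 1/2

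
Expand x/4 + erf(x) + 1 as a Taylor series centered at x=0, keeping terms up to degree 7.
-x^7/(21·√(π)) + x^5/(5·√(π)) - 2·x^3/(3·√(π)) + x·(1/4 + 2/√(π)) + 1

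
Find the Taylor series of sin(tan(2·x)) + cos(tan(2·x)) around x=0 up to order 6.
-388·x^6/45 - 4·x^5/5 - 14·x^4/3 + 4·x^3/3 - 2·x^2 + 2·x + 1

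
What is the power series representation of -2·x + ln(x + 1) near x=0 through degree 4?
-x^4/4 + x^3/3 - x^2/2 - x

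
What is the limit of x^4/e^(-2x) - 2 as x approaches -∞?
The quotient is an ∞/∞ indeterminate form as x → -∞.
Compare growth rates of the dominant terms (exponentials ≫ polynomials ≫ logarithms), or apply L'Hôpital's rule; the quotient → 0.
Adding the constant: 0 - 2 = -2. Limit = -2.

Final answer: -2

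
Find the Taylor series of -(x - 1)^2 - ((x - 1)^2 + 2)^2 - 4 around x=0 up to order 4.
-x^4 + 4·x^3 - 11·x^2 + 14·x - 14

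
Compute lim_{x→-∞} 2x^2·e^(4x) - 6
The product is a 0·∞ indeterminate form at x → -∞.
Rewrite the product as 2x^2 / e^(-4x) (an ∞/∞ form) and apply L'Hôpital, or use the standard hierarchy e^(4|x|) ≫ |x^2| as x → -∞.
The indeterminate product → 0, so the limit = -6.

Final answer: -6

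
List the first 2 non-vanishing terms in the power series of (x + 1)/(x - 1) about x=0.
-2·x - 1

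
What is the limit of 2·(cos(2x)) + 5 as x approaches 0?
Direct substitution at x = 0 gives 7.

Final answer: 7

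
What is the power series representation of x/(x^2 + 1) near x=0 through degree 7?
-x^7 + x^5 - x^3 + x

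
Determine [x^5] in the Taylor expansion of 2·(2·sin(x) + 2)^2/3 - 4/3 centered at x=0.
Expand to order 5: 2·(2·sin(x) + 2)^2/3 - 4/3 = 2·x^5/45 - 8·x^4/9 - 8·x^3/9 + 8·x^2/3 + 16·x/3 + 4/3 + O(x^6).
The coefficient of x^5 is 2/45.

Final answer: 2/45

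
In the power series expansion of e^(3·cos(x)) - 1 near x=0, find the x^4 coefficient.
Expand to order 4: e^(3·cos(x)) - 1 = 5·x^4·e^(3)/4 - 3·x^2·e^(3)/2 - 1 + e^(3) + O(x^5).
The coefficient of x^4 is 5·e^(3)/4.

Final answer: 5·e^(3)/4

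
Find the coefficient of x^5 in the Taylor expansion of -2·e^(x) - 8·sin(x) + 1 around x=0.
Expand to order 5: -2·e^(x) - 8·sin(x) + 1 = -x^5/12 - x^4/12 + x^3 - x^2 - 10·x - 1 + O(x^6).
The coefficient of x^5 is -1/12.

Final answer: -1/12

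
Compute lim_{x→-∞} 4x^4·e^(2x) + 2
The product is a 0·∞ indeterminate form at x → -∞.
Rewrite the product as 4x^4 / e^(-2x) (an ∞/∞ form) and apply L'Hôpital, or use the standard hierarchy e^(2|x|) ≫ |x^4| as x → -∞.
The indeterminate product → 0, so the limit = 2.

Final answer: 2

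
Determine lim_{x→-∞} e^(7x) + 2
Evaluate the dominant behaviour as x → -∞; each term tends to a finite value or vanishes.
Limit = 2.

Final answer: 2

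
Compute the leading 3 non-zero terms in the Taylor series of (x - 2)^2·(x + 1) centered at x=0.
x^3 - 3·x^2 + 4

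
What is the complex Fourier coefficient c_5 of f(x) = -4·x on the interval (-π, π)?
Compute the real Fourier coefficients first: a_5 = 0, b_5 = -8/5.
Then c_5 = (a_5 − i·b_5)/2 = 4·i/5.

Final answer: 4·i/5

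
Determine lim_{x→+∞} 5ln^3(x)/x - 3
The quotient is an ∞/∞ indeterminate form as x → +∞.
The polynomial denominator x dominates the logarithmic numerator (any positive power of x ≫ ln^3(x) as x → ∞), so the quotient → 0.
Adding the constant: 0 - 3 = -3. Limit = -3.

Final answer: -3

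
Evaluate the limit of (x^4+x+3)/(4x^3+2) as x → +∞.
This is an ∞/∞ indeterminate form as x → +∞.
Divide numerator and denominator by x^4 and let the lower-order terms vanish; the numerator's degree 4 exceeds the denominator's degree 3, so the quotient diverges.
Limit = ∞.

Final answer: ∞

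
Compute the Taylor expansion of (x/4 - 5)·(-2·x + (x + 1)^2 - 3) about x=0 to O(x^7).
x^3/4 - 5·x^2 - x/2 + 10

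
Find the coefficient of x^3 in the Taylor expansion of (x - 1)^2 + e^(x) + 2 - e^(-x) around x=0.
Expand to order 3: (x - 1)^2 + e^(x) + 2 - e^(-x) = x^3/3 + x^2 + 3 + O(x^4).
The coefficient of x^3 is 1/3.

Final answer: 1/3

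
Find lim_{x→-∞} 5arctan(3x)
Evaluate the dominant behaviour as x → -∞; each term tends to a finite value or vanishes.
Limit = -5·π/2.

Final answer: -5·π/2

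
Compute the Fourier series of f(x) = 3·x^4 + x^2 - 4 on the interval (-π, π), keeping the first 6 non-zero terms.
(140 - 24·π^2)·cos(x) + (-8 + 6·π^2)·cos(2·x) + (4/3 - 8·π^2/3)·cos(3·x) + (-5/16 + 3·π^2/2)·cos(4·x) + (44/625 - 24·π^2/25)·cos(5·x) - 4 + π^2/3 + 3·π^4/5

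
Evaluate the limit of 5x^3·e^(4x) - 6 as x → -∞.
The product is a 0·∞ indeterminate form at x → -∞.
Rewrite the product as 5x^3 / e^(-4x) (an ∞/∞ form) and apply L'Hôpital, or use the standard hierarchy e^(4|x|) ≫ |x^3| as x → -∞.
The indeterminate product → 0, so the limit = -6.

Final answer: -6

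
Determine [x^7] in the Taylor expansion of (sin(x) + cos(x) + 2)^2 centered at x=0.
Expand to order 7: (sin(x) + cos(x) + 2)^2 = -11·x^7/420 - x^6/180 + 3·x^5/10 + x^4/6 - 2·x^3 - 2·x^2 + 6·x + 9 + O(x^8).
The coefficient of x^7 is -11/420.

Final answer: -11/420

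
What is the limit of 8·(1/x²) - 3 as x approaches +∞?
Evaluate the dominant behaviour as x → +∞; each term tends to a finite value or vanishes.
Limit = -3.

Final answer: -3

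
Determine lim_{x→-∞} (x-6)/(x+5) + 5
Evaluate the dominant behaviour as x → -∞; each term tends to a finite value or vanishes.
Limit = 6.

Final answer: 6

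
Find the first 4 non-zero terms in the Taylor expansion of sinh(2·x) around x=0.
8·x^7/315 + 4·x^5/15 + 4·x^3/3 + 2·x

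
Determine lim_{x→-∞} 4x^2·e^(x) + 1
The product is a 0·∞ indeterminate form at x → -∞.
Rewrite the product as 4x^2 / e^(-x) (an ∞/∞ form) and apply L'Hôpital, or use the standard hierarchy e^(|x|) ≫ |x^2| as x → -∞.
The indeterminate product → 0, so the limit = 1.

Final answer: 1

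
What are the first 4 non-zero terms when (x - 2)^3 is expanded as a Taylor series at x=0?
x^3 - 6·x^2 + 12·x - 8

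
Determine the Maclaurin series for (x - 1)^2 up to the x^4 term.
x^2 - 2·x + 1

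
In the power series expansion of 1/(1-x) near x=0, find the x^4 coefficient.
Expand to order 4: 1/(1-x) = x^4 + x^3 + x^2 + x + 1 + O(x^5).
The coefficient of x^4 is 1.

Final answer: 1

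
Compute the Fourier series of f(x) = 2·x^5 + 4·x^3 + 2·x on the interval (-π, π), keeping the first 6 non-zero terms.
(-72·π^2 + 4·π^4 + 436)·sin(x) + (-2·π^4 - 11 + 6·π^2)·sin(2·x) + (-8·π^2/27 + 124/81 + 4·π^4/3)·sin(3·x) + (-π^4 - 3·π^2/4 - 23/32)·sin(4·x) + (356/625 + 24·π^2/25 + 4·π^4/5)·sin(5·x) + (-2·π^4/3 - 26·π^2/27 - 41/81)·sin(6·x)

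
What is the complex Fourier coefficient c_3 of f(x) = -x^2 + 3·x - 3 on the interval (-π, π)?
Compute the real Fourier coefficients first: a_3 = 4/9, b_3 = 2.
Then c_3 = (a_3 − i·b_3)/2 = 2/9 - i.

Final answer: 2/9 - i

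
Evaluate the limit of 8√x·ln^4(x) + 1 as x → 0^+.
The product is a 0·∞ indeterminate form at x → 0⁺.
Rewrite the product as 8·ln^4(x) / x^(-1/2) and apply L'Hôpital, or use the standard hierarchy x^(-1/2) ≫ |ln x|^4 as x → 0⁺.
The indeterminate product → 0, so the limit = 1.

Final answer: 1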